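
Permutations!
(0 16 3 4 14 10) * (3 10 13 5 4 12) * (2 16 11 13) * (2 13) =[11, 1, 16, 12, 14, 4, 6, 7, 8, 9, 0, 2, 3, 5, 13, 15, 10] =(0 11 2 16 10)(3 12)(4 14 13 5)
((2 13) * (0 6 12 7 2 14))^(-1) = (0 14 13 2 7 12 6)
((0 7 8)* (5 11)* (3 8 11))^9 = (0 5)(3 7)(8 11)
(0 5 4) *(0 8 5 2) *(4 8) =(0 2)(5 8) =[2, 1, 0, 3, 4, 8, 6, 7, 5]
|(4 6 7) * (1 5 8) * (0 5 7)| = 7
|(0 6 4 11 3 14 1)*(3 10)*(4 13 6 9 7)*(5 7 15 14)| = |(0 9 15 14 1)(3 5 7 4 11 10)(6 13)| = 30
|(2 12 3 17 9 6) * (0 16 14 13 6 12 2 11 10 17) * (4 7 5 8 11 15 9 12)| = |(0 16 14 13 6 15 9 4 7 5 8 11 10 17 12 3)| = 16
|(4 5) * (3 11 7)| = 6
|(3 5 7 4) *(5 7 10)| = 6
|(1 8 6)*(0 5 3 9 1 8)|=|(0 5 3 9 1)(6 8)|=10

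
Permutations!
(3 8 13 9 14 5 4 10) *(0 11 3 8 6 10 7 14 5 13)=[11, 1, 2, 6, 7, 4, 10, 14, 0, 5, 8, 3, 12, 9, 13]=(0 11 3 6 10 8)(4 7 14 13 9 5)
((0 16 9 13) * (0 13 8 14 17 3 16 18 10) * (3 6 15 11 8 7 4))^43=(0 18 10)(3 7 16 4 9)(6 15 11 8 14 17)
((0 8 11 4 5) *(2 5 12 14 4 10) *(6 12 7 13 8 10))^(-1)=((0 10 2 5)(4 7 13 8 11 6 12 14))^(-1)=(0 5 2 10)(4 14 12 6 11 8 13 7)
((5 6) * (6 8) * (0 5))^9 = (0 5 8 6)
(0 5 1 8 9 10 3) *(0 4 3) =(0 5 1 8 9 10)(3 4) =[5, 8, 2, 4, 3, 1, 6, 7, 9, 10, 0]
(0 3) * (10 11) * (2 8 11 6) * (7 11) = (0 3)(2 8 7 11 10 6) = [3, 1, 8, 0, 4, 5, 2, 11, 7, 9, 6, 10]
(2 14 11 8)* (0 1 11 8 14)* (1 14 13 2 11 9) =(0 14 8 11 13 2)(1 9) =[14, 9, 0, 3, 4, 5, 6, 7, 11, 1, 10, 13, 12, 2, 8]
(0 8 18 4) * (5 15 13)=(0 8 18 4)(5 15 13)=[8, 1, 2, 3, 0, 15, 6, 7, 18, 9, 10, 11, 12, 5, 14, 13, 16, 17, 4]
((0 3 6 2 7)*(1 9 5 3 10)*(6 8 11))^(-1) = (0 7 2 6 11 8 3 5 9 1 10)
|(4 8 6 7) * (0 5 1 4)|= 7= |(0 5 1 4 8 6 7)|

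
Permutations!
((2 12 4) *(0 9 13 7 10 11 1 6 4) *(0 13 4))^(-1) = ((0 9 4 2 12 13 7 10 11 1 6))^(-1) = (0 6 1 11 10 7 13 12 2 4 9)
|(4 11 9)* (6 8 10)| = |(4 11 9)(6 8 10)| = 3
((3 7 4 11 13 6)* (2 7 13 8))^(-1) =((2 7 4 11 8)(3 13 6))^(-1) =(2 8 11 4 7)(3 6 13)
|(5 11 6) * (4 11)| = 4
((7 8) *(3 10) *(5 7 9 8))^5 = (3 10)(5 7)(8 9)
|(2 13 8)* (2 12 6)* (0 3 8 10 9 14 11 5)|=|(0 3 8 12 6 2 13 10 9 14 11 5)|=12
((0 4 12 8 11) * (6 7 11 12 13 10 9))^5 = ((0 4 13 10 9 6 7 11)(8 12))^5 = (0 6 13 11 9 4 7 10)(8 12)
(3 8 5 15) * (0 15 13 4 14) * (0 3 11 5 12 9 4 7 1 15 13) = [13, 15, 2, 8, 14, 0, 6, 1, 12, 4, 10, 5, 9, 7, 3, 11] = (0 13 7 1 15 11 5)(3 8 12 9 4 14)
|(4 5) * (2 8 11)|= |(2 8 11)(4 5)|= 6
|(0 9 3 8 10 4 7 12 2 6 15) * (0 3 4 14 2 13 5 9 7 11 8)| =15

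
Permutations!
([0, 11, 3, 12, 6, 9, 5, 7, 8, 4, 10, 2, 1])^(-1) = [0, 12, 11, 2, 9, 6, 4, 7, 8, 5, 10, 1, 3]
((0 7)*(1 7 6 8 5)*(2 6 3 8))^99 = (0 5)(1 3)(2 6)(7 8)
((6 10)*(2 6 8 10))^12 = ((2 6)(8 10))^12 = (10)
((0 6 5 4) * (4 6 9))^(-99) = ((0 9 4)(5 6))^(-99) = (9)(5 6)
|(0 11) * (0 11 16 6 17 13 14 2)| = 7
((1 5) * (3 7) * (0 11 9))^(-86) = ((0 11 9)(1 5)(3 7))^(-86) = (0 11 9)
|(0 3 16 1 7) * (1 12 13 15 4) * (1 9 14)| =11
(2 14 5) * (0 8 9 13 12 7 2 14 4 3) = [8, 1, 4, 0, 3, 14, 6, 2, 9, 13, 10, 11, 7, 12, 5] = (0 8 9 13 12 7 2 4 3)(5 14)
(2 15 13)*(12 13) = [0, 1, 15, 3, 4, 5, 6, 7, 8, 9, 10, 11, 13, 2, 14, 12] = (2 15 12 13)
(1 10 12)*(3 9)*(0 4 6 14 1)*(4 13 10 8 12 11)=(0 13 10 11 4 6 14 1 8 12)(3 9)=[13, 8, 2, 9, 6, 5, 14, 7, 12, 3, 11, 4, 0, 10, 1]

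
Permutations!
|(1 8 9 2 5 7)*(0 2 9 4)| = 7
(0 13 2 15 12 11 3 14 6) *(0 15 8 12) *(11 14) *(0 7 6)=(0 13 2 8 12 14)(3 11)(6 15 7)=[13, 1, 8, 11, 4, 5, 15, 6, 12, 9, 10, 3, 14, 2, 0, 7]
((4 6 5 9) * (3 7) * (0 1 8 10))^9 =((0 1 8 10)(3 7)(4 6 5 9))^9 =(0 1 8 10)(3 7)(4 6 5 9)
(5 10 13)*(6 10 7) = (5 7 6 10 13) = [0, 1, 2, 3, 4, 7, 10, 6, 8, 9, 13, 11, 12, 5]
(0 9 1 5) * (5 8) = (0 9 1 8 5) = [9, 8, 2, 3, 4, 0, 6, 7, 5, 1]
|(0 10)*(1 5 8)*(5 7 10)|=|(0 5 8 1 7 10)|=6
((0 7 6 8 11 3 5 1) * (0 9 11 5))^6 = (0 9 8)(1 6 3)(5 7 11) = ((0 7 6 8 5 1 9 11 3))^6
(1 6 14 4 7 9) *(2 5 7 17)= (1 6 14 4 17 2 5 7 9)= [0, 6, 5, 3, 17, 7, 14, 9, 8, 1, 10, 11, 12, 13, 4, 15, 16, 2]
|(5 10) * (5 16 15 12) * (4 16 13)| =7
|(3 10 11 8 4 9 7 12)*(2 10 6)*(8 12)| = 12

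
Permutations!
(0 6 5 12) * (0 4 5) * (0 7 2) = (0 6 7 2)(4 5 12) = [6, 1, 0, 3, 5, 12, 7, 2, 8, 9, 10, 11, 4]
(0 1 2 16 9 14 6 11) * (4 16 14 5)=(0 1 2 14 6 11)(4 16 9 5)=[1, 2, 14, 3, 16, 4, 11, 7, 8, 5, 10, 0, 12, 13, 6, 15, 9]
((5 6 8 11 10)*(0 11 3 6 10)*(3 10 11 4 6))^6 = ((0 4 6 8 10 5 11))^6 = (0 11 5 10 8 6 4)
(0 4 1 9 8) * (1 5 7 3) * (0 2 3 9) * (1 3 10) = (0 4 5 7 9 8 2 10 1) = [4, 0, 10, 3, 5, 7, 6, 9, 2, 8, 1]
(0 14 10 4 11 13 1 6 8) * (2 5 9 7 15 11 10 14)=[2, 6, 5, 3, 10, 9, 8, 15, 0, 7, 4, 13, 12, 1, 14, 11]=(0 2 5 9 7 15 11 13 1 6 8)(4 10)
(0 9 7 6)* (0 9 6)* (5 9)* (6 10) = (0 10 6 5 9 7) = [10, 1, 2, 3, 4, 9, 5, 0, 8, 7, 6]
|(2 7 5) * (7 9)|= 4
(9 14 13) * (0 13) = (0 13 9 14) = [13, 1, 2, 3, 4, 5, 6, 7, 8, 14, 10, 11, 12, 9, 0]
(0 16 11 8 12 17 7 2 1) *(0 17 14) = [16, 17, 1, 3, 4, 5, 6, 2, 12, 9, 10, 8, 14, 13, 0, 15, 11, 7] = (0 16 11 8 12 14)(1 17 7 2)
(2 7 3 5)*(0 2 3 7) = [2, 1, 0, 5, 4, 3, 6, 7] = (7)(0 2)(3 5)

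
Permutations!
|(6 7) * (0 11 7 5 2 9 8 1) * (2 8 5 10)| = 10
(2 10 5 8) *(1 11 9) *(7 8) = (1 11 9)(2 10 5 7 8) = [0, 11, 10, 3, 4, 7, 6, 8, 2, 1, 5, 9]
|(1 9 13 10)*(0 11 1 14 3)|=8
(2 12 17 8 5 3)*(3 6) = (2 12 17 8 5 6 3) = [0, 1, 12, 2, 4, 6, 3, 7, 5, 9, 10, 11, 17, 13, 14, 15, 16, 8]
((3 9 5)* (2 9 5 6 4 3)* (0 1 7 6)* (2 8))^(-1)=(0 9 2 8 5 3 4 6 7 1)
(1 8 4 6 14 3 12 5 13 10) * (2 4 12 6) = (1 8 12 5 13 10)(2 4)(3 6 14) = [0, 8, 4, 6, 2, 13, 14, 7, 12, 9, 1, 11, 5, 10, 3]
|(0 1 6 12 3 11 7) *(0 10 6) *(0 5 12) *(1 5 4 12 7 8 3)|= 15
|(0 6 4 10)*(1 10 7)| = 6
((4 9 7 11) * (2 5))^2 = ((2 5)(4 9 7 11))^2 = (4 7)(9 11)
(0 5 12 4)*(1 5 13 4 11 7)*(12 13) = (0 12 11 7 1 5 13 4) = [12, 5, 2, 3, 0, 13, 6, 1, 8, 9, 10, 7, 11, 4]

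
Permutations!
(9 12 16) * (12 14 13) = (9 14 13 12 16) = [0, 1, 2, 3, 4, 5, 6, 7, 8, 14, 10, 11, 16, 12, 13, 15, 9]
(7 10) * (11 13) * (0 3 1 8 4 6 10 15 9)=(0 3 1 8 4 6 10 7 15 9)(11 13)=[3, 8, 2, 1, 6, 5, 10, 15, 4, 0, 7, 13, 12, 11, 14, 9]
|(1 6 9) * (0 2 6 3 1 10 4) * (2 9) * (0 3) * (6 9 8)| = |(0 8 6 2 9 10 4 3 1)| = 9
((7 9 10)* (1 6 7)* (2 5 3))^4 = (1 10 9 7 6)(2 5 3)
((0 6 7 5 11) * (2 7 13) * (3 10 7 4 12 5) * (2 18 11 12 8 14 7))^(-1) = (0 11 18 13 6)(2 10 3 7 14 8 4)(5 12)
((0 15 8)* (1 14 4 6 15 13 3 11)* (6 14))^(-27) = (0 6 3 8 1 13 15 11)(4 14)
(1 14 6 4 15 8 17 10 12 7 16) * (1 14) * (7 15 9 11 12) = [0, 1, 2, 3, 9, 5, 4, 16, 17, 11, 7, 12, 15, 13, 6, 8, 14, 10] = (4 9 11 12 15 8 17 10 7 16 14 6)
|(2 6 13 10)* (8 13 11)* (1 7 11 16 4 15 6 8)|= |(1 7 11)(2 8 13 10)(4 15 6 16)|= 12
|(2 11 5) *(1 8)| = 6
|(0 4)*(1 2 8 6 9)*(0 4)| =5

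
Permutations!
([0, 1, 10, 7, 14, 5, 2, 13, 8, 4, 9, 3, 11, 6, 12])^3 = [0, 1, 4, 6, 11, 5, 9, 2, 8, 12, 14, 13, 7, 10, 3]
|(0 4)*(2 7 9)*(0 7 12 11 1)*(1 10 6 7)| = |(0 4 1)(2 12 11 10 6 7 9)| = 21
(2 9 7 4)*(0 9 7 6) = [9, 1, 7, 3, 2, 5, 0, 4, 8, 6] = (0 9 6)(2 7 4)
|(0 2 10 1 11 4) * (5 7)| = |(0 2 10 1 11 4)(5 7)| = 6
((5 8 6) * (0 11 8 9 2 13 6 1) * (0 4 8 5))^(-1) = ((0 11 5 9 2 13 6)(1 4 8))^(-1) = (0 6 13 2 9 5 11)(1 8 4)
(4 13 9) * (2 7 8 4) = (2 7 8 4 13 9) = [0, 1, 7, 3, 13, 5, 6, 8, 4, 2, 10, 11, 12, 9]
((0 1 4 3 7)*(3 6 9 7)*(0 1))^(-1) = ((1 4 6 9 7))^(-1) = (1 7 9 6 4)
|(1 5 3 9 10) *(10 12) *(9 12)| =|(1 5 3 12 10)| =5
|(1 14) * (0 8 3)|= 6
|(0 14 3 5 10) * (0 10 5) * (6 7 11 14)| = 6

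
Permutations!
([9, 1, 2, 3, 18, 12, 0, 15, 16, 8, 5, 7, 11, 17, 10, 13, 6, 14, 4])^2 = [8, 1, 2, 3, 4, 11, 9, 13, 6, 16, 12, 15, 7, 14, 5, 17, 0, 10, 18]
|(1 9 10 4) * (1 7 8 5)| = 7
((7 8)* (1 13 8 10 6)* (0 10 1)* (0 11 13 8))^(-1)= ((0 10 6 11 13)(1 8 7))^(-1)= (0 13 11 6 10)(1 7 8)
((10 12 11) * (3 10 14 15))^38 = (3 12 14)(10 11 15)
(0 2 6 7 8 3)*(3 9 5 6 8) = (0 2 8 9 5 6 7 3) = [2, 1, 8, 0, 4, 6, 7, 3, 9, 5]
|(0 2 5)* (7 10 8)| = |(0 2 5)(7 10 8)| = 3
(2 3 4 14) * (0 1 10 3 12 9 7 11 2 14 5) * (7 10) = (14)(0 1 7 11 2 12 9 10 3 4 5) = [1, 7, 12, 4, 5, 0, 6, 11, 8, 10, 3, 2, 9, 13, 14]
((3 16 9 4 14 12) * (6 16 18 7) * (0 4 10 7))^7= (0 4 14 12 3 18)(6 9 7 16 10)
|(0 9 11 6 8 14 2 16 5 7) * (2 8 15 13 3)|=|(0 9 11 6 15 13 3 2 16 5 7)(8 14)|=22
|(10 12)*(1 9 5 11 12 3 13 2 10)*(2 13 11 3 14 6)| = 12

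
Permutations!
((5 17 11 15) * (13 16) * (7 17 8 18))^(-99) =(5 15 11 17 7 18 8)(13 16)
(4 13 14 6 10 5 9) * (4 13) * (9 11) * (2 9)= [0, 1, 9, 3, 4, 11, 10, 7, 8, 13, 5, 2, 12, 14, 6]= (2 9 13 14 6 10 5 11)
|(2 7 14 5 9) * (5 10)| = |(2 7 14 10 5 9)| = 6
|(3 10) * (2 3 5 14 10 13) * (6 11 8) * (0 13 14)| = 21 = |(0 13 2 3 14 10 5)(6 11 8)|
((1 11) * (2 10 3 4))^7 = ((1 11)(2 10 3 4))^7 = (1 11)(2 4 3 10)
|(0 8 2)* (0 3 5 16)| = |(0 8 2 3 5 16)| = 6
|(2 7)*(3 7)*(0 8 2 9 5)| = |(0 8 2 3 7 9 5)| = 7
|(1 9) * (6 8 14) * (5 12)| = 6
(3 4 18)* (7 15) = [0, 1, 2, 4, 18, 5, 6, 15, 8, 9, 10, 11, 12, 13, 14, 7, 16, 17, 3] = (3 4 18)(7 15)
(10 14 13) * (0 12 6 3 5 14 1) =[12, 0, 2, 5, 4, 14, 3, 7, 8, 9, 1, 11, 6, 10, 13] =(0 12 6 3 5 14 13 10 1)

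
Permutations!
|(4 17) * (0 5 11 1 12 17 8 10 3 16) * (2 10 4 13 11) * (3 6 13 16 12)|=12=|(0 5 2 10 6 13 11 1 3 12 17 16)(4 8)|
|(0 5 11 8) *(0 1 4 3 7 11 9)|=|(0 5 9)(1 4 3 7 11 8)|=6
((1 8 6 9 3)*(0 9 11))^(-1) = (0 11 6 8 1 3 9)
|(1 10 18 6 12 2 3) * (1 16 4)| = 9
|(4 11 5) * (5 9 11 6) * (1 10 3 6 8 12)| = |(1 10 3 6 5 4 8 12)(9 11)| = 8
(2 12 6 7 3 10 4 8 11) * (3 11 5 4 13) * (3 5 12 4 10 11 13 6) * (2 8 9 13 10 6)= (2 4 9 13 5 6 7 10)(3 11 8 12)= [0, 1, 4, 11, 9, 6, 7, 10, 12, 13, 2, 8, 3, 5]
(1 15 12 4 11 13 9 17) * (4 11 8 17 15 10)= (1 10 4 8 17)(9 15 12 11 13)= [0, 10, 2, 3, 8, 5, 6, 7, 17, 15, 4, 13, 11, 9, 14, 12, 16, 1]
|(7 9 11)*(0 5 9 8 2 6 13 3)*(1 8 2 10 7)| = 12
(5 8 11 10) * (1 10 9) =(1 10 5 8 11 9) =[0, 10, 2, 3, 4, 8, 6, 7, 11, 1, 5, 9]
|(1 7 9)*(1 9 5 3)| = |(9)(1 7 5 3)| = 4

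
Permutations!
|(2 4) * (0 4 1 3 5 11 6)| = 8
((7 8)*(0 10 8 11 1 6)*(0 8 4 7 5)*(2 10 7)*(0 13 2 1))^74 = (0 11 7)(1 8 13 10)(2 4 6 5)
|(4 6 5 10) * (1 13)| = 4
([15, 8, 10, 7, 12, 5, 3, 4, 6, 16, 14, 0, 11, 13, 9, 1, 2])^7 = (0 4 6 15 12 3 1 11 7 8)(2 14 16 10 9)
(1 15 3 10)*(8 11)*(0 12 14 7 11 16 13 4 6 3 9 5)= (0 12 14 7 11 8 16 13 4 6 3 10 1 15 9 5)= [12, 15, 2, 10, 6, 0, 3, 11, 16, 5, 1, 8, 14, 4, 7, 9, 13]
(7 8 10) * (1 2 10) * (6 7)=(1 2 10 6 7 8)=[0, 2, 10, 3, 4, 5, 7, 8, 1, 9, 6]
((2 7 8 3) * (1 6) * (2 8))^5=(1 6)(2 7)(3 8)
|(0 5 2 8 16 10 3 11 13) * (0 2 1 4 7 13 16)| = 8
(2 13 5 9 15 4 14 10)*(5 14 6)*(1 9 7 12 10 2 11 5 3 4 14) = (1 9 15 14 2 13)(3 4 6)(5 7 12 10 11) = [0, 9, 13, 4, 6, 7, 3, 12, 8, 15, 11, 5, 10, 1, 2, 14]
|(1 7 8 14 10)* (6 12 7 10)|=10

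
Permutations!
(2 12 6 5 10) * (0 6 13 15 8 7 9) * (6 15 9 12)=(0 15 8 7 12 13 9)(2 6 5 10)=[15, 1, 6, 3, 4, 10, 5, 12, 7, 0, 2, 11, 13, 9, 14, 8]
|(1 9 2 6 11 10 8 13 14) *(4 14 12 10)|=|(1 9 2 6 11 4 14)(8 13 12 10)|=28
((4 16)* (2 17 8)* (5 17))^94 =((2 5 17 8)(4 16))^94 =(2 17)(5 8)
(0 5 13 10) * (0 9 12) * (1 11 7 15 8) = [5, 11, 2, 3, 4, 13, 6, 15, 1, 12, 9, 7, 0, 10, 14, 8] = (0 5 13 10 9 12)(1 11 7 15 8)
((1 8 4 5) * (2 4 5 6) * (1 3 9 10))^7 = (1 8 5 3 9 10)(2 4 6)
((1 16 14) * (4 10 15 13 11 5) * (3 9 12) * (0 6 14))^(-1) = (0 16 1 14 6)(3 12 9)(4 5 11 13 15 10)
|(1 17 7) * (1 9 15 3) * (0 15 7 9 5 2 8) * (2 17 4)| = 28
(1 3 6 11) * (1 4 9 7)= (1 3 6 11 4 9 7)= [0, 3, 2, 6, 9, 5, 11, 1, 8, 7, 10, 4]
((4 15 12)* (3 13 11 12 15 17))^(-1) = (3 17 4 12 11 13)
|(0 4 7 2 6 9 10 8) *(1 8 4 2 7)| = |(0 2 6 9 10 4 1 8)| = 8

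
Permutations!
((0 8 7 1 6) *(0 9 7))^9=(0 8)(1 6 9 7)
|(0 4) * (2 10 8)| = |(0 4)(2 10 8)| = 6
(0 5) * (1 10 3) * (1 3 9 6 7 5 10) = (0 10 9 6 7 5) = [10, 1, 2, 3, 4, 0, 7, 5, 8, 6, 9]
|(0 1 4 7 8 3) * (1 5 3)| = 12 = |(0 5 3)(1 4 7 8)|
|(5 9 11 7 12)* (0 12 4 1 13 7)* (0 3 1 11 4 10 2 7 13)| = 24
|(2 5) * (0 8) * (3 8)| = 6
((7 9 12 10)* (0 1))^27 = (0 1)(7 10 12 9)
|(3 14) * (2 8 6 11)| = 4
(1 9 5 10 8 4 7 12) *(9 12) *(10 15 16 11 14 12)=(1 10 8 4 7 9 5 15 16 11 14 12)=[0, 10, 2, 3, 7, 15, 6, 9, 4, 5, 8, 14, 1, 13, 12, 16, 11]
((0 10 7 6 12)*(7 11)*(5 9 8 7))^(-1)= ((0 10 11 5 9 8 7 6 12))^(-1)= (0 12 6 7 8 9 5 11 10)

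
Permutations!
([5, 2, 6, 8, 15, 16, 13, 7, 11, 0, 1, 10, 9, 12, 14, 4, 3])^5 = (0 11 13 16 1 9 8 6 5 10 12 3 2)(4 15)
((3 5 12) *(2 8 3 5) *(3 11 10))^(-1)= (2 3 10 11 8)(5 12)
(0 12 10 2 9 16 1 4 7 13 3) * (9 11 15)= (0 12 10 2 11 15 9 16 1 4 7 13 3)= [12, 4, 11, 0, 7, 5, 6, 13, 8, 16, 2, 15, 10, 3, 14, 9, 1]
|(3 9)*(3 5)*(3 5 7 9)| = |(7 9)| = 2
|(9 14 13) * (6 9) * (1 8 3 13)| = 7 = |(1 8 3 13 6 9 14)|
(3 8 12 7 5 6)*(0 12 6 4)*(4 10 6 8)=(0 12 7 5 10 6 3 4)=[12, 1, 2, 4, 0, 10, 3, 5, 8, 9, 6, 11, 7]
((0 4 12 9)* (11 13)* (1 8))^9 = ((0 4 12 9)(1 8)(11 13))^9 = (0 4 12 9)(1 8)(11 13)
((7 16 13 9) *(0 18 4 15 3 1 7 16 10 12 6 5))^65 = (0 5 6 12 10 7 1 3 15 4 18)(9 13 16)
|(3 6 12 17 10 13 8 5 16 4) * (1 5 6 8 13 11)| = |(1 5 16 4 3 8 6 12 17 10 11)| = 11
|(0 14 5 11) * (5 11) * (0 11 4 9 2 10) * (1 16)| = |(0 14 4 9 2 10)(1 16)| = 6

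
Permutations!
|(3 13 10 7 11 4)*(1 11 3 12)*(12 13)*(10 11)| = 15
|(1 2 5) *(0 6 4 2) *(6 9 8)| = 8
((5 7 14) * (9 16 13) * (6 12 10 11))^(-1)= (5 14 7)(6 11 10 12)(9 13 16)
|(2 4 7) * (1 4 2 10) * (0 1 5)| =|(0 1 4 7 10 5)| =6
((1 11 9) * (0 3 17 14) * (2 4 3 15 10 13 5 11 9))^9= ((0 15 10 13 5 11 2 4 3 17 14)(1 9))^9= (0 17 4 11 13 15 14 3 2 5 10)(1 9)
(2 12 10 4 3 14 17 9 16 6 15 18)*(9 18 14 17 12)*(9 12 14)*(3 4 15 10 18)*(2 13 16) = (2 12 18 13 16 6 10 15 9)(3 17) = [0, 1, 12, 17, 4, 5, 10, 7, 8, 2, 15, 11, 18, 16, 14, 9, 6, 3, 13]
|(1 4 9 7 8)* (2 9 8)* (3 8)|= 12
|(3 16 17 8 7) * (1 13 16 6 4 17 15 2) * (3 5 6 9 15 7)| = 13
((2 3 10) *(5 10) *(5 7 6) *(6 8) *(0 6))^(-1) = (0 8 7 3 2 10 5 6)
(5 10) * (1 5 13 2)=(1 5 10 13 2)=[0, 5, 1, 3, 4, 10, 6, 7, 8, 9, 13, 11, 12, 2]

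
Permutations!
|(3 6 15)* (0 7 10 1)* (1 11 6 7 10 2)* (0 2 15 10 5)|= 6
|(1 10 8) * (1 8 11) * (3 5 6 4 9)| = |(1 10 11)(3 5 6 4 9)| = 15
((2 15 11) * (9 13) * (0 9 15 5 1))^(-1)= ((0 9 13 15 11 2 5 1))^(-1)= (0 1 5 2 11 15 13 9)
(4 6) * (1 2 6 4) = (1 2 6) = [0, 2, 6, 3, 4, 5, 1]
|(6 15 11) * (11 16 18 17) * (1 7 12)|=|(1 7 12)(6 15 16 18 17 11)|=6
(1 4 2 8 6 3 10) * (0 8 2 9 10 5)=(0 8 6 3 5)(1 4 9 10)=[8, 4, 2, 5, 9, 0, 3, 7, 6, 10, 1]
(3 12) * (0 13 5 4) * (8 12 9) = (0 13 5 4)(3 9 8 12) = [13, 1, 2, 9, 0, 4, 6, 7, 12, 8, 10, 11, 3, 5]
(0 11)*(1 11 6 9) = (0 6 9 1 11) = [6, 11, 2, 3, 4, 5, 9, 7, 8, 1, 10, 0]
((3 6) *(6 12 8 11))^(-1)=(3 6 11 8 12)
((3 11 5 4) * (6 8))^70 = ((3 11 5 4)(6 8))^70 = (3 5)(4 11)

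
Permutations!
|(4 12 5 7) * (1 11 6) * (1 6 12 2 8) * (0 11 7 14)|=5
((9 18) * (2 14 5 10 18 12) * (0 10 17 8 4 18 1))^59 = ((0 10 1)(2 14 5 17 8 4 18 9 12))^59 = (0 1 10)(2 4 14 18 5 9 17 12 8)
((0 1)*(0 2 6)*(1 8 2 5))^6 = ((0 8 2 6)(1 5))^6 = (0 2)(6 8)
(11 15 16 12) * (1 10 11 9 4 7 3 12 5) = (1 10 11 15 16 5)(3 12 9 4 7) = [0, 10, 2, 12, 7, 1, 6, 3, 8, 4, 11, 15, 9, 13, 14, 16, 5]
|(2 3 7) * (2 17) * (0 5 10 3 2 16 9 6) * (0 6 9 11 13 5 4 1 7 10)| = 18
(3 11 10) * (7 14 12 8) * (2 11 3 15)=(2 11 10 15)(7 14 12 8)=[0, 1, 11, 3, 4, 5, 6, 14, 7, 9, 15, 10, 8, 13, 12, 2]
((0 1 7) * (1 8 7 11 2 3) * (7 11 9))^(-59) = ((0 8 11 2 3 1 9 7))^(-59) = (0 1 11 7 3 8 9 2)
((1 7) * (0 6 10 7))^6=((0 6 10 7 1))^6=(0 6 10 7 1)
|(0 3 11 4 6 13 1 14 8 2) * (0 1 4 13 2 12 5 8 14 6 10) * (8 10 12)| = |(14)(0 3 11 13 4 12 5 10)(1 6 2)| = 24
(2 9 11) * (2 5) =[0, 1, 9, 3, 4, 2, 6, 7, 8, 11, 10, 5] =(2 9 11 5)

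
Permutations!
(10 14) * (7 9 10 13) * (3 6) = [0, 1, 2, 6, 4, 5, 3, 9, 8, 10, 14, 11, 12, 7, 13] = (3 6)(7 9 10 14 13)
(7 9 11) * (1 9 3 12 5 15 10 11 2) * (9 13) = (1 13 9 2)(3 12 5 15 10 11 7) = [0, 13, 1, 12, 4, 15, 6, 3, 8, 2, 11, 7, 5, 9, 14, 10]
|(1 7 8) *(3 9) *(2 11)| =|(1 7 8)(2 11)(3 9)| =6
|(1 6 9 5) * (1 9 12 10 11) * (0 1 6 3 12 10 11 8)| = |(0 1 3 12 11 6 10 8)(5 9)| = 8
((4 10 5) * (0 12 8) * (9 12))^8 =((0 9 12 8)(4 10 5))^8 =(12)(4 5 10)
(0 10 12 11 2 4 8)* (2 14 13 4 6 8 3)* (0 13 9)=(0 10 12 11 14 9)(2 6 8 13 4 3)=[10, 1, 6, 2, 3, 5, 8, 7, 13, 0, 12, 14, 11, 4, 9]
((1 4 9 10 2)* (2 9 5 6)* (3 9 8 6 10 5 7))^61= ((1 4 7 3 9 5 10 8 6 2))^61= (1 4 7 3 9 5 10 8 6 2)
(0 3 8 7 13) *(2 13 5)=(0 3 8 7 5 2 13)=[3, 1, 13, 8, 4, 2, 6, 5, 7, 9, 10, 11, 12, 0]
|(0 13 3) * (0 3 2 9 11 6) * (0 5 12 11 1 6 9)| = |(0 13 2)(1 6 5 12 11 9)| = 6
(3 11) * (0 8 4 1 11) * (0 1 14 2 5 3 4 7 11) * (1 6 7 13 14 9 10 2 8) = [1, 0, 5, 6, 9, 3, 7, 11, 13, 10, 2, 4, 12, 14, 8] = (0 1)(2 5 3 6 7 11 4 9 10)(8 13 14)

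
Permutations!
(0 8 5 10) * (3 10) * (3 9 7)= (0 8 5 9 7 3 10)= [8, 1, 2, 10, 4, 9, 6, 3, 5, 7, 0]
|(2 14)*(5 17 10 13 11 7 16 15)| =8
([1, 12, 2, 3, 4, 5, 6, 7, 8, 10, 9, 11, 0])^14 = [12, 0, 2, 3, 4, 5, 6, 7, 8, 9, 10, 11, 1]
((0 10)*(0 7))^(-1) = ((0 10 7))^(-1) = (0 7 10)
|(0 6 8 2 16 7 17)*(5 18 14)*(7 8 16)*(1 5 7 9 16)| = |(0 6 1 5 18 14 7 17)(2 9 16 8)| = 8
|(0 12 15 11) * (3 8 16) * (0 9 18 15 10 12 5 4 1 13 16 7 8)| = |(0 5 4 1 13 16 3)(7 8)(9 18 15 11)(10 12)| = 28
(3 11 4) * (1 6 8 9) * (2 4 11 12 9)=[0, 6, 4, 12, 3, 5, 8, 7, 2, 1, 10, 11, 9]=(1 6 8 2 4 3 12 9)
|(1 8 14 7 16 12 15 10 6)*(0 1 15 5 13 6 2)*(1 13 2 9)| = 14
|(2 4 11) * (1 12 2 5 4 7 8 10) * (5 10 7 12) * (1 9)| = |(1 5 4 11 10 9)(2 12)(7 8)| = 6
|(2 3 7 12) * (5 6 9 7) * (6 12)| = 12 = |(2 3 5 12)(6 9 7)|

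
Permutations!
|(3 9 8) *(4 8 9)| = |(9)(3 4 8)| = 3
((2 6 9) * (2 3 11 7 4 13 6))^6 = ((3 11 7 4 13 6 9))^6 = (3 9 6 13 4 7 11)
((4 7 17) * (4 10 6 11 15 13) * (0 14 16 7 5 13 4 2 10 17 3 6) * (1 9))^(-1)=(17)(0 10 2 13 5 4 15 11 6 3 7 16 14)(1 9)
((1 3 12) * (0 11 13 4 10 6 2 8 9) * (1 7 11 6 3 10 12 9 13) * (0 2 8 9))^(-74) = ((0 6 8 13 4 12 7 11 1 10 3)(2 9))^(-74) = (0 13 7 10 6 4 11 3 8 12 1)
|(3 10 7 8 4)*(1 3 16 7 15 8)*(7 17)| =9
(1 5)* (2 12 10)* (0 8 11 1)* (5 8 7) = (0 7 5)(1 8 11)(2 12 10) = [7, 8, 12, 3, 4, 0, 6, 5, 11, 9, 2, 1, 10]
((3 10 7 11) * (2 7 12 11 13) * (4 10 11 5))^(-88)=((2 7 13)(3 11)(4 10 12 5))^(-88)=(2 13 7)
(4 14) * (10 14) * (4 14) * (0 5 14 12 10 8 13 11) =(0 5 14 12 10 4 8 13 11) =[5, 1, 2, 3, 8, 14, 6, 7, 13, 9, 4, 0, 10, 11, 12]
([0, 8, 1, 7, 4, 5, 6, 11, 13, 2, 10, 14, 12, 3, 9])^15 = (1 14 3)(2 11 13)(7 8 9)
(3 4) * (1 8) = (1 8)(3 4) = [0, 8, 2, 4, 3, 5, 6, 7, 1]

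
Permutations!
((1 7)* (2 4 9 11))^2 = (2 9)(4 11) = ((1 7)(2 4 9 11))^2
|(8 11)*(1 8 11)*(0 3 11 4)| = 4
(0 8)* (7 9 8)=(0 7 9 8)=[7, 1, 2, 3, 4, 5, 6, 9, 0, 8]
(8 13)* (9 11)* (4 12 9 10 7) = [0, 1, 2, 3, 12, 5, 6, 4, 13, 11, 7, 10, 9, 8] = (4 12 9 11 10 7)(8 13)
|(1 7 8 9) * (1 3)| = |(1 7 8 9 3)| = 5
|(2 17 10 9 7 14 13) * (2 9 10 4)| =12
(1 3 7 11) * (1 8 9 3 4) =(1 4)(3 7 11 8 9) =[0, 4, 2, 7, 1, 5, 6, 11, 9, 3, 10, 8]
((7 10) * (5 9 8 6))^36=((5 9 8 6)(7 10))^36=(10)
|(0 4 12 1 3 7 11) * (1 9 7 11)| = 8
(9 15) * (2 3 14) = (2 3 14)(9 15) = [0, 1, 3, 14, 4, 5, 6, 7, 8, 15, 10, 11, 12, 13, 2, 9]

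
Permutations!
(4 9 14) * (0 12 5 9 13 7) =(0 12 5 9 14 4 13 7) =[12, 1, 2, 3, 13, 9, 6, 0, 8, 14, 10, 11, 5, 7, 4]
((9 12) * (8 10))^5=(8 10)(9 12)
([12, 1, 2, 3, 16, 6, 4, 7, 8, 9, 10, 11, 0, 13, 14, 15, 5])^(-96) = (16)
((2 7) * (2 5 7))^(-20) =((5 7))^(-20) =(7)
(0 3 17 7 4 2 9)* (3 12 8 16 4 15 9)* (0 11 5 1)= (0 12 8 16 4 2 3 17 7 15 9 11 5 1)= [12, 0, 3, 17, 2, 1, 6, 15, 16, 11, 10, 5, 8, 13, 14, 9, 4, 7]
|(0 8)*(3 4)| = 2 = |(0 8)(3 4)|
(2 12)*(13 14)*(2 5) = (2 12 5)(13 14) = [0, 1, 12, 3, 4, 2, 6, 7, 8, 9, 10, 11, 5, 14, 13]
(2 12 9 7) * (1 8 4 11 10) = (1 8 4 11 10)(2 12 9 7) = [0, 8, 12, 3, 11, 5, 6, 2, 4, 7, 1, 10, 9]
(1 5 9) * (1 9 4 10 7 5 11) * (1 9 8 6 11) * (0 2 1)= (0 2 1)(4 10 7 5)(6 11 9 8)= [2, 0, 1, 3, 10, 4, 11, 5, 6, 8, 7, 9]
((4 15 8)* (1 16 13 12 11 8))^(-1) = ((1 16 13 12 11 8 4 15))^(-1) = (1 15 4 8 11 12 13 16)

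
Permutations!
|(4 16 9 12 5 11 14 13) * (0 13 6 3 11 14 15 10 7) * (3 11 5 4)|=20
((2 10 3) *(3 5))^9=(2 10 5 3)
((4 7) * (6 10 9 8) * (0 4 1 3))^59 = (0 3 1 7 4)(6 8 9 10)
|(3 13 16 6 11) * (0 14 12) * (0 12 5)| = 15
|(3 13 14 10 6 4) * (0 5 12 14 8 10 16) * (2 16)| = |(0 5 12 14 2 16)(3 13 8 10 6 4)| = 6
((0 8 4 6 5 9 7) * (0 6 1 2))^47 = (0 4 2 8 1)(5 6 7 9)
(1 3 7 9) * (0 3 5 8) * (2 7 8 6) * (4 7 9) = (0 3 8)(1 5 6 2 9)(4 7) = [3, 5, 9, 8, 7, 6, 2, 4, 0, 1]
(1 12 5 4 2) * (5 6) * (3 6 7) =(1 12 7 3 6 5 4 2) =[0, 12, 1, 6, 2, 4, 5, 3, 8, 9, 10, 11, 7]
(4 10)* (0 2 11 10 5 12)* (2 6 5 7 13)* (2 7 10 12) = (0 6 5 2 11 12)(4 10)(7 13) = [6, 1, 11, 3, 10, 2, 5, 13, 8, 9, 4, 12, 0, 7]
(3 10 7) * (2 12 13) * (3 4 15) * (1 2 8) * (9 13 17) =(1 2 12 17 9 13 8)(3 10 7 4 15) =[0, 2, 12, 10, 15, 5, 6, 4, 1, 13, 7, 11, 17, 8, 14, 3, 16, 9]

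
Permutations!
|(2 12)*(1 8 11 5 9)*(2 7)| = 15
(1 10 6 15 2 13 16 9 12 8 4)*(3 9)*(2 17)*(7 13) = [0, 10, 7, 9, 1, 5, 15, 13, 4, 12, 6, 11, 8, 16, 14, 17, 3, 2] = (1 10 6 15 17 2 7 13 16 3 9 12 8 4)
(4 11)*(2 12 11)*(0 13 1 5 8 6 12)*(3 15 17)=(0 13 1 5 8 6 12 11 4 2)(3 15 17)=[13, 5, 0, 15, 2, 8, 12, 7, 6, 9, 10, 4, 11, 1, 14, 17, 16, 3]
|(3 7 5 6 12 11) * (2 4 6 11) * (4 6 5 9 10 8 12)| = |(2 6 4 5 11 3 7 9 10 8 12)| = 11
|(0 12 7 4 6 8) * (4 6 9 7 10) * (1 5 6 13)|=11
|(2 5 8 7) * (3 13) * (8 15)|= 10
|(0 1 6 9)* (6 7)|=|(0 1 7 6 9)|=5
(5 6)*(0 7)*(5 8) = [7, 1, 2, 3, 4, 6, 8, 0, 5] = (0 7)(5 6 8)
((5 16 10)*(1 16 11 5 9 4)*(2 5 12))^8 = (1 9 16 4 10)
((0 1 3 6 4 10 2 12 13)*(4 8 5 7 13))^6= (0 7 8 3)(1 13 5 6)(2 4)(10 12)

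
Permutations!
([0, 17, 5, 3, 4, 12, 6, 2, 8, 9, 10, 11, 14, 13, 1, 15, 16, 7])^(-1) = [0, 14, 7, 3, 4, 2, 6, 17, 8, 9, 10, 11, 5, 13, 12, 15, 16, 1]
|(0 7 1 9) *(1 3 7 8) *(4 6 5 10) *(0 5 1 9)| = 8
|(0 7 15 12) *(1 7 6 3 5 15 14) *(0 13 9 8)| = |(0 6 3 5 15 12 13 9 8)(1 7 14)| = 9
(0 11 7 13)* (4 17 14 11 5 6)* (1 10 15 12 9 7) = (0 5 6 4 17 14 11 1 10 15 12 9 7 13) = [5, 10, 2, 3, 17, 6, 4, 13, 8, 7, 15, 1, 9, 0, 11, 12, 16, 14]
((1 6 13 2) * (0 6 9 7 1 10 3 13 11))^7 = ((0 6 11)(1 9 7)(2 10 3 13))^7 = (0 6 11)(1 9 7)(2 13 3 10)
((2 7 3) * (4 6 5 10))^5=(2 3 7)(4 6 5 10)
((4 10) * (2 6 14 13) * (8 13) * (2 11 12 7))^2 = (2 14 13 12)(6 8 11 7)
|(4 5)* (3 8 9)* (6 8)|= 4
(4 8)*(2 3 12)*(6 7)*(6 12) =(2 3 6 7 12)(4 8) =[0, 1, 3, 6, 8, 5, 7, 12, 4, 9, 10, 11, 2]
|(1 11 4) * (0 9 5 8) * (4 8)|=7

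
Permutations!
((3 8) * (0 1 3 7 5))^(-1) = (0 5 7 8 3 1)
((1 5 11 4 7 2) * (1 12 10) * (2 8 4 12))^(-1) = (1 10 12 11 5)(4 8 7)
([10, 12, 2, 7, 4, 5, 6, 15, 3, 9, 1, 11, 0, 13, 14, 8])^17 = [10, 12, 2, 7, 4, 5, 6, 15, 3, 9, 1, 11, 0, 13, 14, 8]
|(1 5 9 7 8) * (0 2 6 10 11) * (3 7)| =|(0 2 6 10 11)(1 5 9 3 7 8)| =30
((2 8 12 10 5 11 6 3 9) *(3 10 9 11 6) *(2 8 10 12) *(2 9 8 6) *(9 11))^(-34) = (2 5 10)(3 6 8)(9 12 11)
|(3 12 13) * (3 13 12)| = |(13)| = 1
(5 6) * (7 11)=(5 6)(7 11)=[0, 1, 2, 3, 4, 6, 5, 11, 8, 9, 10, 7]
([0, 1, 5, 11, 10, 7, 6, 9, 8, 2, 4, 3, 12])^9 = (12)(2 5 7 9)(3 11)(4 10)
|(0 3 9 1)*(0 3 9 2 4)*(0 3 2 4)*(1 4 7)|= |(0 9 4 3 7 1 2)|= 7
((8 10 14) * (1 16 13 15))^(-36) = ((1 16 13 15)(8 10 14))^(-36) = (16)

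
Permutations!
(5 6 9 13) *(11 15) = [0, 1, 2, 3, 4, 6, 9, 7, 8, 13, 10, 15, 12, 5, 14, 11] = (5 6 9 13)(11 15)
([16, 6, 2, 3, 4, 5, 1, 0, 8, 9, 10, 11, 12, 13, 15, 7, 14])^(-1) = (0 7 15 14 16)(1 6)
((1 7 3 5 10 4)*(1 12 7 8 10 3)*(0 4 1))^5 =((0 4 12 7)(1 8 10)(3 5))^5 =(0 4 12 7)(1 10 8)(3 5)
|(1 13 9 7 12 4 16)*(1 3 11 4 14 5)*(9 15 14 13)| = |(1 9 7 12 13 15 14 5)(3 11 4 16)| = 8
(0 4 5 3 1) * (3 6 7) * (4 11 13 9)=(0 11 13 9 4 5 6 7 3 1)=[11, 0, 2, 1, 5, 6, 7, 3, 8, 4, 10, 13, 12, 9]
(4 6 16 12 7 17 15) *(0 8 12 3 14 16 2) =(0 8 12 7 17 15 4 6 2)(3 14 16) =[8, 1, 0, 14, 6, 5, 2, 17, 12, 9, 10, 11, 7, 13, 16, 4, 3, 15]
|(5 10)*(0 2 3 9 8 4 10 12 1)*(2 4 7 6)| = 6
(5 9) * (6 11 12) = (5 9)(6 11 12) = [0, 1, 2, 3, 4, 9, 11, 7, 8, 5, 10, 12, 6]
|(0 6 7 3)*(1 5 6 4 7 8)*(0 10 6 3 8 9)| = 10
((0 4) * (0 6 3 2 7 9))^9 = ((0 4 6 3 2 7 9))^9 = (0 6 2 9 4 3 7)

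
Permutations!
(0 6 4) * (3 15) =(0 6 4)(3 15) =[6, 1, 2, 15, 0, 5, 4, 7, 8, 9, 10, 11, 12, 13, 14, 3]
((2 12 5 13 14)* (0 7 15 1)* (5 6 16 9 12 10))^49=((0 7 15 1)(2 10 5 13 14)(6 16 9 12))^49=(0 7 15 1)(2 14 13 5 10)(6 16 9 12)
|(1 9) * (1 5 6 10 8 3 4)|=|(1 9 5 6 10 8 3 4)|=8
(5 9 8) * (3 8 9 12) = (3 8 5 12) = [0, 1, 2, 8, 4, 12, 6, 7, 5, 9, 10, 11, 3]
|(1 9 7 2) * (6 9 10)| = 6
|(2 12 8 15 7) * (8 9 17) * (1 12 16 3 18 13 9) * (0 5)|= |(0 5)(1 12)(2 16 3 18 13 9 17 8 15 7)|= 10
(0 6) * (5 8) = [6, 1, 2, 3, 4, 8, 0, 7, 5] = (0 6)(5 8)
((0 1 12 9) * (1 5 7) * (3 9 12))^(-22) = (12)(0 7 3)(1 9 5)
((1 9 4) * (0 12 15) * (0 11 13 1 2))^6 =(0 9 11)(1 15 2)(4 13 12)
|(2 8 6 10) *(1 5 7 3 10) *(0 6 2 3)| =10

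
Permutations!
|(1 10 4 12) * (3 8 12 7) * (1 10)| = |(3 8 12 10 4 7)| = 6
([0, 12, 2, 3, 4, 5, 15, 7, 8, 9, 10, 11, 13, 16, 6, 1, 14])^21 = (16)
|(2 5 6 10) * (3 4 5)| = |(2 3 4 5 6 10)| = 6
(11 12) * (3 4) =(3 4)(11 12) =[0, 1, 2, 4, 3, 5, 6, 7, 8, 9, 10, 12, 11]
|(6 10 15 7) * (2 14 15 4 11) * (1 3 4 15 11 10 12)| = 24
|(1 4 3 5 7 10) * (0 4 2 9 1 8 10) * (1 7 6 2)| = 8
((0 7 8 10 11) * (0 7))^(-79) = (7 8 10 11) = ((7 8 10 11))^(-79)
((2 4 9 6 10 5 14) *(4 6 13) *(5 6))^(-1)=(2 14 5)(4 13 9)(6 10)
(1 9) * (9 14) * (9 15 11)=(1 14 15 11 9)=[0, 14, 2, 3, 4, 5, 6, 7, 8, 1, 10, 9, 12, 13, 15, 11]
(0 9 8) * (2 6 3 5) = (0 9 8)(2 6 3 5) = [9, 1, 6, 5, 4, 2, 3, 7, 0, 8]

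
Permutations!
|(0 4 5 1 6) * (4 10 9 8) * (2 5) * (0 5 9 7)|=|(0 10 7)(1 6 5)(2 9 8 4)|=12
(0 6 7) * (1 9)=(0 6 7)(1 9)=[6, 9, 2, 3, 4, 5, 7, 0, 8, 1]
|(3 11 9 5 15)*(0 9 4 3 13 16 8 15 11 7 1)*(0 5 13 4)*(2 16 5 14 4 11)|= |(0 9 13 5 2 16 8 15 11)(1 14 4 3 7)|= 45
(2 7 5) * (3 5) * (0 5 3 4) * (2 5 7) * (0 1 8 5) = (0 7 4 1 8 5) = [7, 8, 2, 3, 1, 0, 6, 4, 5]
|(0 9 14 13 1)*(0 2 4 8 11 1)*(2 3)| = 12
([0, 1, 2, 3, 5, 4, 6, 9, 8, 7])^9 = [0, 1, 2, 3, 5, 4, 6, 9, 8, 7]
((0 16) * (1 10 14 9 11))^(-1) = ((0 16)(1 10 14 9 11))^(-1) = (0 16)(1 11 9 14 10)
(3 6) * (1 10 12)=(1 10 12)(3 6)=[0, 10, 2, 6, 4, 5, 3, 7, 8, 9, 12, 11, 1]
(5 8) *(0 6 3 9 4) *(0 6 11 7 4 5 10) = (0 11 7 4 6 3 9 5 8 10) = [11, 1, 2, 9, 6, 8, 3, 4, 10, 5, 0, 7]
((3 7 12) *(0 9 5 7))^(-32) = (0 12 5)(3 7 9)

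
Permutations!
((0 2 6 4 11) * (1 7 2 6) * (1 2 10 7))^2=(0 4)(6 11)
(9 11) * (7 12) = (7 12)(9 11) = [0, 1, 2, 3, 4, 5, 6, 12, 8, 11, 10, 9, 7]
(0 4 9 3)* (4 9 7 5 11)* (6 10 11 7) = (0 9 3)(4 6 10 11)(5 7) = [9, 1, 2, 0, 6, 7, 10, 5, 8, 3, 11, 4]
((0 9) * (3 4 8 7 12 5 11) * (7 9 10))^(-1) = (0 9 8 4 3 11 5 12 7 10)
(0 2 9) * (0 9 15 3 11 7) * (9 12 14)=(0 2 15 3 11 7)(9 12 14)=[2, 1, 15, 11, 4, 5, 6, 0, 8, 12, 10, 7, 14, 13, 9, 3]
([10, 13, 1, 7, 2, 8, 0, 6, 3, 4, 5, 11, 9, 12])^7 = [0, 13, 1, 3, 2, 5, 6, 7, 8, 4, 10, 11, 9, 12]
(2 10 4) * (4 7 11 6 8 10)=[0, 1, 4, 3, 2, 5, 8, 11, 10, 9, 7, 6]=(2 4)(6 8 10 7 11)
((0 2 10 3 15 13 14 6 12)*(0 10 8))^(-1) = (0 8 2)(3 10 12 6 14 13 15)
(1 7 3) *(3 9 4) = (1 7 9 4 3) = [0, 7, 2, 1, 3, 5, 6, 9, 8, 4]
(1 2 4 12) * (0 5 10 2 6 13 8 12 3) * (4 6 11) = (0 5 10 2 6 13 8 12 1 11 4 3) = [5, 11, 6, 0, 3, 10, 13, 7, 12, 9, 2, 4, 1, 8]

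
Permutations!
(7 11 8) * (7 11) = (8 11) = [0, 1, 2, 3, 4, 5, 6, 7, 11, 9, 10, 8]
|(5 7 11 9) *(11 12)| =|(5 7 12 11 9)| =5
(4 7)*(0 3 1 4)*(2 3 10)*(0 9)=(0 10 2 3 1 4 7 9)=[10, 4, 3, 1, 7, 5, 6, 9, 8, 0, 2]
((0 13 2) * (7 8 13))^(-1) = (0 2 13 8 7)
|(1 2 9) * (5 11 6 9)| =6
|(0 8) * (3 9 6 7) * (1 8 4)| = |(0 4 1 8)(3 9 6 7)| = 4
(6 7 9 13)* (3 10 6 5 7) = (3 10 6)(5 7 9 13) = [0, 1, 2, 10, 4, 7, 3, 9, 8, 13, 6, 11, 12, 5]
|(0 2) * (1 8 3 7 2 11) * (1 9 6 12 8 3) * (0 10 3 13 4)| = 36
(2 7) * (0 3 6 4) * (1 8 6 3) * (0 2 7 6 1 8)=(0 8 1)(2 6 4)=[8, 0, 6, 3, 2, 5, 4, 7, 1]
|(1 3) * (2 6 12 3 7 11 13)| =|(1 7 11 13 2 6 12 3)| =8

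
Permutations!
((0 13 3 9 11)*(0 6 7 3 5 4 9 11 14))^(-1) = ((0 13 5 4 9 14)(3 11 6 7))^(-1) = (0 14 9 4 5 13)(3 7 6 11)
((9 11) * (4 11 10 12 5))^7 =((4 11 9 10 12 5))^7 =(4 11 9 10 12 5)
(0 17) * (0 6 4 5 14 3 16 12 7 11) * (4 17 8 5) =(0 8 5 14 3 16 12 7 11)(6 17) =[8, 1, 2, 16, 4, 14, 17, 11, 5, 9, 10, 0, 7, 13, 3, 15, 12, 6]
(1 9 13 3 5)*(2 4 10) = (1 9 13 3 5)(2 4 10) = [0, 9, 4, 5, 10, 1, 6, 7, 8, 13, 2, 11, 12, 3]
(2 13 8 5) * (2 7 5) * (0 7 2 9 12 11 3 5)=[7, 1, 13, 5, 4, 2, 6, 0, 9, 12, 10, 3, 11, 8]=(0 7)(2 13 8 9 12 11 3 5)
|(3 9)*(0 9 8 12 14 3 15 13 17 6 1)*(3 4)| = |(0 9 15 13 17 6 1)(3 8 12 14 4)| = 35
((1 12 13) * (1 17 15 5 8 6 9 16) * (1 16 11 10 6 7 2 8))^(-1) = (1 5 15 17 13 12)(2 7 8)(6 10 11 9)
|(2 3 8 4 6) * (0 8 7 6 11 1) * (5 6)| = 5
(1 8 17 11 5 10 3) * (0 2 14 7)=(0 2 14 7)(1 8 17 11 5 10 3)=[2, 8, 14, 1, 4, 10, 6, 0, 17, 9, 3, 5, 12, 13, 7, 15, 16, 11]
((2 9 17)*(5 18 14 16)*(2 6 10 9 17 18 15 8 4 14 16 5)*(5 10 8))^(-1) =((2 17 6 8 4 14 10 9 18 16)(5 15))^(-1) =(2 16 18 9 10 14 4 8 6 17)(5 15)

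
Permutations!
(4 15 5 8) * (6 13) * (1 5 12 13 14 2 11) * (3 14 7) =(1 5 8 4 15 12 13 6 7 3 14 2 11) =[0, 5, 11, 14, 15, 8, 7, 3, 4, 9, 10, 1, 13, 6, 2, 12]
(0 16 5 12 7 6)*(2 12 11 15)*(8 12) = [16, 1, 8, 3, 4, 11, 0, 6, 12, 9, 10, 15, 7, 13, 14, 2, 5] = (0 16 5 11 15 2 8 12 7 6)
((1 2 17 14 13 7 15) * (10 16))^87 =(1 14 15 17 7 2 13)(10 16)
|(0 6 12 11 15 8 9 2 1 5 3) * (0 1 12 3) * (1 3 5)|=|(0 6 5)(2 12 11 15 8 9)|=6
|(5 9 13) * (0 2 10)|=3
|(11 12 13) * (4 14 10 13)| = |(4 14 10 13 11 12)| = 6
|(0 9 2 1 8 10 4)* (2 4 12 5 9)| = |(0 2 1 8 10 12 5 9 4)| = 9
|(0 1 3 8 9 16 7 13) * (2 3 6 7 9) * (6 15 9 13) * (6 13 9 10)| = 42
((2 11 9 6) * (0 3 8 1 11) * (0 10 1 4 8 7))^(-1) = (0 7 3)(1 10 2 6 9 11)(4 8)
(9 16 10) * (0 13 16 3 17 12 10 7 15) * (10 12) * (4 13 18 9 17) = (0 18 9 3 4 13 16 7 15)(10 17) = [18, 1, 2, 4, 13, 5, 6, 15, 8, 3, 17, 11, 12, 16, 14, 0, 7, 10, 9]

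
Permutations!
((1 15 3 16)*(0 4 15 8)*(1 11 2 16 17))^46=(0 17 4 1 15 8 3)(2 16 11)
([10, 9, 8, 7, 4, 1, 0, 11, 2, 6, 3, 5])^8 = [6, 5, 2, 10, 4, 11, 9, 3, 8, 1, 0, 7]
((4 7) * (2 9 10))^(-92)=(2 9 10)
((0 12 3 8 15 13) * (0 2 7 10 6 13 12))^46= ((2 7 10 6 13)(3 8 15 12))^46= (2 7 10 6 13)(3 15)(8 12)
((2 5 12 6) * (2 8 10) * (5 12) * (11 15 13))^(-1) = (2 10 8 6 12)(11 13 15)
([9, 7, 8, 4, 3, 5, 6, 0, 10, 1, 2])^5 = [9, 7, 10, 4, 3, 5, 6, 0, 2, 1, 8]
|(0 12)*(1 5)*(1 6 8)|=|(0 12)(1 5 6 8)|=4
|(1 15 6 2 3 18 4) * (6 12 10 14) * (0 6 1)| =30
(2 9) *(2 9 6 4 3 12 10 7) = (2 6 4 3 12 10 7) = [0, 1, 6, 12, 3, 5, 4, 2, 8, 9, 7, 11, 10]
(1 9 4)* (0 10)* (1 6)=(0 10)(1 9 4 6)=[10, 9, 2, 3, 6, 5, 1, 7, 8, 4, 0]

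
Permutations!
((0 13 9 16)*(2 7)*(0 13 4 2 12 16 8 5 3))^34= ((0 4 2 7 12 16 13 9 8 5 3))^34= (0 4 2 7 12 16 13 9 8 5 3)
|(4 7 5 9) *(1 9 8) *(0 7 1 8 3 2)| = 15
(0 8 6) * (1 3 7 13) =(0 8 6)(1 3 7 13) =[8, 3, 2, 7, 4, 5, 0, 13, 6, 9, 10, 11, 12, 1]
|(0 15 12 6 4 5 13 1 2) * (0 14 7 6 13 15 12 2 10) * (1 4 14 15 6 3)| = |(0 12 13 4 5 6 14 7 3 1 10)(2 15)| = 22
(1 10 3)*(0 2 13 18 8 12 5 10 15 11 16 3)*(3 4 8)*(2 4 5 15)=[4, 2, 13, 1, 8, 10, 6, 7, 12, 9, 0, 16, 15, 18, 14, 11, 5, 17, 3]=(0 4 8 12 15 11 16 5 10)(1 2 13 18 3)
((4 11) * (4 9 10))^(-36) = ((4 11 9 10))^(-36) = (11)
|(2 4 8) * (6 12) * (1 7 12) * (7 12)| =3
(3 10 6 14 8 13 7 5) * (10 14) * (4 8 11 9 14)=(3 4 8 13 7 5)(6 10)(9 14 11)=[0, 1, 2, 4, 8, 3, 10, 5, 13, 14, 6, 9, 12, 7, 11]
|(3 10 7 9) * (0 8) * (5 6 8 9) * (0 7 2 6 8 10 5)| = |(0 9 3 5 8 7)(2 6 10)| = 6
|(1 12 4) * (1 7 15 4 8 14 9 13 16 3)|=|(1 12 8 14 9 13 16 3)(4 7 15)|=24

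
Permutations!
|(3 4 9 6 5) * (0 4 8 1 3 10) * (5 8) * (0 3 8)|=12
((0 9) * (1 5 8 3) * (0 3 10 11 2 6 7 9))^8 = (1 9 6 11 8)(2 10 5 3 7)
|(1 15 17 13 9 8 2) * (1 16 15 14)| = |(1 14)(2 16 15 17 13 9 8)| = 14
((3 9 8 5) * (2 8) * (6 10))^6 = (10)(2 8 5 3 9)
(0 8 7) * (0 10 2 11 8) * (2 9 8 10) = (2 11 10 9 8 7) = [0, 1, 11, 3, 4, 5, 6, 2, 7, 8, 9, 10]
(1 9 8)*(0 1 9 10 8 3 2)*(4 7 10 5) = (0 1 5 4 7 10 8 9 3 2) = [1, 5, 0, 2, 7, 4, 6, 10, 9, 3, 8]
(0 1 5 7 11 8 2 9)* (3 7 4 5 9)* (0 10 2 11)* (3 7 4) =(0 1 9 10 2 7)(3 4 5)(8 11) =[1, 9, 7, 4, 5, 3, 6, 0, 11, 10, 2, 8]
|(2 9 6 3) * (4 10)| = |(2 9 6 3)(4 10)| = 4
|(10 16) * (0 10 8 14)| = |(0 10 16 8 14)| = 5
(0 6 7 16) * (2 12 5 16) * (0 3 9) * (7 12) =[6, 1, 7, 9, 4, 16, 12, 2, 8, 0, 10, 11, 5, 13, 14, 15, 3] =(0 6 12 5 16 3 9)(2 7)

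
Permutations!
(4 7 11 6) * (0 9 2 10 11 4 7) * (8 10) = (0 9 2 8 10 11 6 7 4) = [9, 1, 8, 3, 0, 5, 7, 4, 10, 2, 11, 6]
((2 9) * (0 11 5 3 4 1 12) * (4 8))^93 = (0 4 5 12 8 11 1 3)(2 9)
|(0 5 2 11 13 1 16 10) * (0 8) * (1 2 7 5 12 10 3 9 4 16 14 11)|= |(0 12 10 8)(1 14 11 13 2)(3 9 4 16)(5 7)|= 20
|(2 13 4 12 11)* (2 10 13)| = 5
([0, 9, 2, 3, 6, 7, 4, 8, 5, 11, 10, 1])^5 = [0, 11, 2, 3, 6, 8, 4, 5, 7, 1, 10, 9]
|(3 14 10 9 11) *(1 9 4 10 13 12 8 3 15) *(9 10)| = |(1 10 4 9 11 15)(3 14 13 12 8)| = 30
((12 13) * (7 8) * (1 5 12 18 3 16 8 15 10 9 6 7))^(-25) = (1 8 16 3 18 13 12 5)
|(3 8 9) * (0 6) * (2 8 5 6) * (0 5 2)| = |(2 8 9 3)(5 6)| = 4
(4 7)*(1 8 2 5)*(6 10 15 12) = (1 8 2 5)(4 7)(6 10 15 12) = [0, 8, 5, 3, 7, 1, 10, 4, 2, 9, 15, 11, 6, 13, 14, 12]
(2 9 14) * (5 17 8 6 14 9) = (2 5 17 8 6 14) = [0, 1, 5, 3, 4, 17, 14, 7, 6, 9, 10, 11, 12, 13, 2, 15, 16, 8]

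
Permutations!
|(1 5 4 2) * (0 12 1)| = |(0 12 1 5 4 2)| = 6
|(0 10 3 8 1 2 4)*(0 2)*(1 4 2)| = 6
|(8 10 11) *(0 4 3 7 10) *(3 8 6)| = 15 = |(0 4 8)(3 7 10 11 6)|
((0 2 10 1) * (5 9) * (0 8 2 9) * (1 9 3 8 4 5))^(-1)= ((0 3 8 2 10 9 1 4 5))^(-1)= (0 5 4 1 9 10 2 8 3)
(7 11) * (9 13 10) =[0, 1, 2, 3, 4, 5, 6, 11, 8, 13, 9, 7, 12, 10] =(7 11)(9 13 10)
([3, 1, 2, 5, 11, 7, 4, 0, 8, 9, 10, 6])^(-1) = [7, 1, 2, 0, 6, 3, 11, 5, 8, 9, 10, 4]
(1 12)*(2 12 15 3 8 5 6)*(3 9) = (1 15 9 3 8 5 6 2 12) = [0, 15, 12, 8, 4, 6, 2, 7, 5, 3, 10, 11, 1, 13, 14, 9]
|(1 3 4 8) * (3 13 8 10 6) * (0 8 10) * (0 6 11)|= |(0 8 1 13 10 11)(3 4 6)|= 6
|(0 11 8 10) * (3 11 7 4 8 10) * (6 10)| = |(0 7 4 8 3 11 6 10)| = 8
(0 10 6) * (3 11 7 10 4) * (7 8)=(0 4 3 11 8 7 10 6)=[4, 1, 2, 11, 3, 5, 0, 10, 7, 9, 6, 8]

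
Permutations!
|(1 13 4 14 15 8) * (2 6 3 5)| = 12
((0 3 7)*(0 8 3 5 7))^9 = (0 3 8 7 5)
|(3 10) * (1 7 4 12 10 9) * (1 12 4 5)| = 12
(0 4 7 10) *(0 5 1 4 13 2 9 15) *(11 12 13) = (0 11 12 13 2 9 15)(1 4 7 10 5) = [11, 4, 9, 3, 7, 1, 6, 10, 8, 15, 5, 12, 13, 2, 14, 0]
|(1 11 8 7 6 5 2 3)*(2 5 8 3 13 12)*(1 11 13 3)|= |(1 13 12 2 3 11)(6 8 7)|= 6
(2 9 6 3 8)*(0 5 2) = (0 5 2 9 6 3 8) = [5, 1, 9, 8, 4, 2, 3, 7, 0, 6]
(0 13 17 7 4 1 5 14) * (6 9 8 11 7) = (0 13 17 6 9 8 11 7 4 1 5 14) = [13, 5, 2, 3, 1, 14, 9, 4, 11, 8, 10, 7, 12, 17, 0, 15, 16, 6]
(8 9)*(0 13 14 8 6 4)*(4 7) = [13, 1, 2, 3, 0, 5, 7, 4, 9, 6, 10, 11, 12, 14, 8] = (0 13 14 8 9 6 7 4)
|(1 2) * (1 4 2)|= 2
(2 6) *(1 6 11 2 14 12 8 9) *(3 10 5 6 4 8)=(1 4 8 9)(2 11)(3 10 5 6 14 12)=[0, 4, 11, 10, 8, 6, 14, 7, 9, 1, 5, 2, 3, 13, 12]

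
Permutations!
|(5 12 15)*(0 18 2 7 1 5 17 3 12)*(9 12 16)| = 6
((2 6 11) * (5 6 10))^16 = (2 10 5 6 11)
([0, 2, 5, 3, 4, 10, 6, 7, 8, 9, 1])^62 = [0, 5, 10, 3, 4, 1, 6, 7, 8, 9, 2]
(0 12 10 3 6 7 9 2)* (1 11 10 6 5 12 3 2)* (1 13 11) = (0 3 5 12 6 7 9 13 11 10 2) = [3, 1, 0, 5, 4, 12, 7, 9, 8, 13, 2, 10, 6, 11]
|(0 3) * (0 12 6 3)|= |(3 12 6)|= 3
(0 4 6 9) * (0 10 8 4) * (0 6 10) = (0 6 9)(4 10 8) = [6, 1, 2, 3, 10, 5, 9, 7, 4, 0, 8]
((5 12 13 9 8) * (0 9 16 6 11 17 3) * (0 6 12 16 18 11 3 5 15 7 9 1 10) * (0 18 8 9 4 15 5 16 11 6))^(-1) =((0 1 10 18 6 3)(4 15 7)(5 11 17 16 12 13 8))^(-1) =(0 3 6 18 10 1)(4 7 15)(5 8 13 12 16 17 11)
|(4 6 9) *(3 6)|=|(3 6 9 4)|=4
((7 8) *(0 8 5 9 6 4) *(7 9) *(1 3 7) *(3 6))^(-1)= (0 4 6 1 5 7 3 9 8)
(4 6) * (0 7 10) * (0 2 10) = (0 7)(2 10)(4 6) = [7, 1, 10, 3, 6, 5, 4, 0, 8, 9, 2]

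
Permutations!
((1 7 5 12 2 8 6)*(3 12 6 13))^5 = (13)(1 7 5 6)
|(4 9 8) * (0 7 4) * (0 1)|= |(0 7 4 9 8 1)|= 6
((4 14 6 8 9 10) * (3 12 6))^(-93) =(3 8 4 12 9 14 6 10)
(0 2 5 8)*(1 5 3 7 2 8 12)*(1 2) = (0 8)(1 5 12 2 3 7) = [8, 5, 3, 7, 4, 12, 6, 1, 0, 9, 10, 11, 2]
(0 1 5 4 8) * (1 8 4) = (0 8)(1 5) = [8, 5, 2, 3, 4, 1, 6, 7, 0]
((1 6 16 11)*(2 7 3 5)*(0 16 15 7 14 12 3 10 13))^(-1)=(0 13 10 7 15 6 1 11 16)(2 5 3 12 14)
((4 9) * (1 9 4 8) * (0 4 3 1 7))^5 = ((0 4 3 1 9 8 7))^5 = (0 8 1 4 7 9 3)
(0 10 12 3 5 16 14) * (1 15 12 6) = (0 10 6 1 15 12 3 5 16 14) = [10, 15, 2, 5, 4, 16, 1, 7, 8, 9, 6, 11, 3, 13, 0, 12, 14]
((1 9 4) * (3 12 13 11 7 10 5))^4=(1 9 4)(3 7 12 10 13 5 11)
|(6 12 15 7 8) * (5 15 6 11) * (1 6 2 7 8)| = 20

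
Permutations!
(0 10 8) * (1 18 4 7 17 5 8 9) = (0 10 9 1 18 4 7 17 5 8) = [10, 18, 2, 3, 7, 8, 6, 17, 0, 1, 9, 11, 12, 13, 14, 15, 16, 5, 4]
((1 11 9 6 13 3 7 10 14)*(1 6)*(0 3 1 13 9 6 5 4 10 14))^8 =((0 3 7 14 5 4 10)(1 11 6 9 13))^8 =(0 3 7 14 5 4 10)(1 9 11 13 6)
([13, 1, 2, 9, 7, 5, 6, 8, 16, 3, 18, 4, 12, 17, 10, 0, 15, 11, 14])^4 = (0 4 15 11 16 17 8 13 7)(10 18 14)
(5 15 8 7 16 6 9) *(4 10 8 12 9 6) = (4 10 8 7 16)(5 15 12 9) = [0, 1, 2, 3, 10, 15, 6, 16, 7, 5, 8, 11, 9, 13, 14, 12, 4]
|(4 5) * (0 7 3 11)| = 4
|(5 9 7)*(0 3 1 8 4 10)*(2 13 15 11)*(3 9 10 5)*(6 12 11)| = |(0 9 7 3 1 8 4 5 10)(2 13 15 6 12 11)| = 18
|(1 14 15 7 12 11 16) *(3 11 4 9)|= 10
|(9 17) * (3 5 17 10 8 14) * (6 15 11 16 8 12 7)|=|(3 5 17 9 10 12 7 6 15 11 16 8 14)|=13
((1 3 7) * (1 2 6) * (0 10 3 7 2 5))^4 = (0 6)(1 10)(2 5)(3 7)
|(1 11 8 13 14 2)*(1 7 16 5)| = |(1 11 8 13 14 2 7 16 5)| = 9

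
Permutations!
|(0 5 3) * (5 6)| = 4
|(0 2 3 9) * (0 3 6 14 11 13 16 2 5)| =|(0 5)(2 6 14 11 13 16)(3 9)| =6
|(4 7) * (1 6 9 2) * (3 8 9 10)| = 14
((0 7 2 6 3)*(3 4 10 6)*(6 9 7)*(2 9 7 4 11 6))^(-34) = (11)(0 3 2)(4 7)(9 10)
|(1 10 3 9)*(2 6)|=|(1 10 3 9)(2 6)|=4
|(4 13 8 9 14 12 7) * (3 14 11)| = 9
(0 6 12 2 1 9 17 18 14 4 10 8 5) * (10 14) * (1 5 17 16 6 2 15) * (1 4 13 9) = (0 2 5)(4 14 13 9 16 6 12 15)(8 17 18 10) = [2, 1, 5, 3, 14, 0, 12, 7, 17, 16, 8, 11, 15, 9, 13, 4, 6, 18, 10]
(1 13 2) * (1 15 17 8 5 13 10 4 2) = (1 10 4 2 15 17 8 5 13) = [0, 10, 15, 3, 2, 13, 6, 7, 5, 9, 4, 11, 12, 1, 14, 17, 16, 8]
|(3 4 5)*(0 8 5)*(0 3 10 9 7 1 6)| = |(0 8 5 10 9 7 1 6)(3 4)| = 8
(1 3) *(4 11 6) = [0, 3, 2, 1, 11, 5, 4, 7, 8, 9, 10, 6] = (1 3)(4 11 6)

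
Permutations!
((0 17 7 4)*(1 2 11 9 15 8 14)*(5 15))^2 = ((0 17 7 4)(1 2 11 9 5 15 8 14))^2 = (0 7)(1 11 5 8)(2 9 15 14)(4 17)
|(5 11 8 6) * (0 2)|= 4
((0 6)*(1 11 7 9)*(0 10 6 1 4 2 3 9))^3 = ((0 1 11 7)(2 3 9 4)(6 10))^3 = (0 7 11 1)(2 4 9 3)(6 10)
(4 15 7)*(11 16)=(4 15 7)(11 16)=[0, 1, 2, 3, 15, 5, 6, 4, 8, 9, 10, 16, 12, 13, 14, 7, 11]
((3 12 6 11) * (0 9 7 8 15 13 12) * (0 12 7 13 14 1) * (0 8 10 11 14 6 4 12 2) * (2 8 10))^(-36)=(0 2 7 13 9)(1 8)(3 14)(6 11)(10 15)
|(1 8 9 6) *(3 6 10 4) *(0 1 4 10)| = |(10)(0 1 8 9)(3 6 4)| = 12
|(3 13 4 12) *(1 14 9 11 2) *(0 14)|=12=|(0 14 9 11 2 1)(3 13 4 12)|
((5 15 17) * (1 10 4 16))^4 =((1 10 4 16)(5 15 17))^4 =(5 15 17)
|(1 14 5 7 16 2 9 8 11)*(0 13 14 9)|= |(0 13 14 5 7 16 2)(1 9 8 11)|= 28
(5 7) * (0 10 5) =(0 10 5 7) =[10, 1, 2, 3, 4, 7, 6, 0, 8, 9, 5]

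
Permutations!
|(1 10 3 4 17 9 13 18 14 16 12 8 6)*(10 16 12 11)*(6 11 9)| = |(1 16 9 13 18 14 12 8 11 10 3 4 17 6)| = 14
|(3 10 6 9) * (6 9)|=3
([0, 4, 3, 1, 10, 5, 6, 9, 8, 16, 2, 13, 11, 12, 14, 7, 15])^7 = (1 10 3 4 2)(7 15 16 9)(11 13 12)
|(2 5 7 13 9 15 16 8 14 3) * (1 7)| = 11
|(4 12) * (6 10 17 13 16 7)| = 6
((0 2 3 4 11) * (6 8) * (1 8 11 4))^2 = (0 3 8 11 2 1 6)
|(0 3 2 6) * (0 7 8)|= |(0 3 2 6 7 8)|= 6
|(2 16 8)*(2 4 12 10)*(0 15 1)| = 6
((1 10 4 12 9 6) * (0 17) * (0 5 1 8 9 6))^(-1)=((0 17 5 1 10 4 12 6 8 9))^(-1)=(0 9 8 6 12 4 10 1 5 17)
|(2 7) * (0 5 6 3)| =|(0 5 6 3)(2 7)| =4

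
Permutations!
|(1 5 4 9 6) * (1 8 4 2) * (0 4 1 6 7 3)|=5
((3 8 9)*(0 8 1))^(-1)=((0 8 9 3 1))^(-1)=(0 1 3 9 8)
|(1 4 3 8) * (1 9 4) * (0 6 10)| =|(0 6 10)(3 8 9 4)| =12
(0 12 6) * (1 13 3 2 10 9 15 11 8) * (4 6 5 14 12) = [4, 13, 10, 2, 6, 14, 0, 7, 1, 15, 9, 8, 5, 3, 12, 11] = (0 4 6)(1 13 3 2 10 9 15 11 8)(5 14 12)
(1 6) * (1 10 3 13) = [0, 6, 2, 13, 4, 5, 10, 7, 8, 9, 3, 11, 12, 1] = (1 6 10 3 13)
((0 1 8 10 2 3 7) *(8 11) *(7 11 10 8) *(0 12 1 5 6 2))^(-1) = (0 10 1 12 7 11 3 2 6 5)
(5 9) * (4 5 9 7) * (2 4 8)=(9)(2 4 5 7 8)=[0, 1, 4, 3, 5, 7, 6, 8, 2, 9]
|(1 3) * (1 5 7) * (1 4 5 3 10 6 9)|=12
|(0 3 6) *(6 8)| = 4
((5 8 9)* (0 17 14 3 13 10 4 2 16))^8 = (0 16 2 4 10 13 3 14 17)(5 9 8)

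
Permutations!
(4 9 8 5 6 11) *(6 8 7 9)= (4 6 11)(5 8)(7 9)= [0, 1, 2, 3, 6, 8, 11, 9, 5, 7, 10, 4]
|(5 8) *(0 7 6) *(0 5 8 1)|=|(8)(0 7 6 5 1)|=5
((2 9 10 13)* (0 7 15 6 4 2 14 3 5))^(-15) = (0 14 9 6)(2 15 5 13)(3 10 4 7)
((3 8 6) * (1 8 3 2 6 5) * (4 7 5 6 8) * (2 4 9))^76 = ((1 9 2 8 6 4 7 5))^76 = (1 6)(2 7)(4 9)(5 8)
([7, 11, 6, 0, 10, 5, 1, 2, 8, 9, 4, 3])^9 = [2, 3, 1, 7, 10, 5, 11, 6, 8, 9, 4, 0]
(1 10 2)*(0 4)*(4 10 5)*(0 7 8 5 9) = (0 10 2 1 9)(4 7 8 5) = [10, 9, 1, 3, 7, 4, 6, 8, 5, 0, 2]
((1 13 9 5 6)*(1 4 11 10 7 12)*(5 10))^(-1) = (1 12 7 10 9 13)(4 6 5 11)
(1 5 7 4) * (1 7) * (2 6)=[0, 5, 6, 3, 7, 1, 2, 4]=(1 5)(2 6)(4 7)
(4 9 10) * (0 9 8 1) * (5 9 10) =[10, 0, 2, 3, 8, 9, 6, 7, 1, 5, 4] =(0 10 4 8 1)(5 9)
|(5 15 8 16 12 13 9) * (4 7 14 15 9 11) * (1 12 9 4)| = 8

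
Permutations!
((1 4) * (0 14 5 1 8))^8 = (0 5 4)(1 8 14)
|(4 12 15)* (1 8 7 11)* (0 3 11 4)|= 9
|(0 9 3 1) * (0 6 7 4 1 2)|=4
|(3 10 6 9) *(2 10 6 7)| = |(2 10 7)(3 6 9)| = 3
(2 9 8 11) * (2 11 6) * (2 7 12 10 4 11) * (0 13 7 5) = (0 13 7 12 10 4 11 2 9 8 6 5) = [13, 1, 9, 3, 11, 0, 5, 12, 6, 8, 4, 2, 10, 7]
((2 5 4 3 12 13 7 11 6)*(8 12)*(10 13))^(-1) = ((2 5 4 3 8 12 10 13 7 11 6))^(-1) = (2 6 11 7 13 10 12 8 3 4 5)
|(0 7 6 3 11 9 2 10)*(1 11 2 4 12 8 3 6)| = 11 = |(0 7 1 11 9 4 12 8 3 2 10)|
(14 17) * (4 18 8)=(4 18 8)(14 17)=[0, 1, 2, 3, 18, 5, 6, 7, 4, 9, 10, 11, 12, 13, 17, 15, 16, 14, 8]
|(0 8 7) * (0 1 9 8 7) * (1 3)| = |(0 7 3 1 9 8)| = 6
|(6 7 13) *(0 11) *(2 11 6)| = 6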